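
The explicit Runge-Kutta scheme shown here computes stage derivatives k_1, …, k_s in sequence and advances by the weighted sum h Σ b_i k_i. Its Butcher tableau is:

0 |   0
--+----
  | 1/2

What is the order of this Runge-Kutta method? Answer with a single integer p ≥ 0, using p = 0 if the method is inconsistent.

b = (1/2)
c = (0)
Σ b_i: 1/2·1 = 1/2 ≠ 1 ⇒ order 0.

0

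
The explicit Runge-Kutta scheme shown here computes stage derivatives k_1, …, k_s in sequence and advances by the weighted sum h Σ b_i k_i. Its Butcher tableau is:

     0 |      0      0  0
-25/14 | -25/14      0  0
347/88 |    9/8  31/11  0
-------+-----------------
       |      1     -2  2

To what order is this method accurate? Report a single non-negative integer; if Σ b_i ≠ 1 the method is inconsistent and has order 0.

1

b = (1, -2, 2)
c = (0, -25/14, 347/88)
Ac = (0, 0, -775/154)
Σ b_i: 1·1 + (-2)·1 + 2·1 = 1 ✓
b·c: (-2)·(-25/14) + 2·347/88 = 3529/308 ≠ 1/2 ⇒ order 1.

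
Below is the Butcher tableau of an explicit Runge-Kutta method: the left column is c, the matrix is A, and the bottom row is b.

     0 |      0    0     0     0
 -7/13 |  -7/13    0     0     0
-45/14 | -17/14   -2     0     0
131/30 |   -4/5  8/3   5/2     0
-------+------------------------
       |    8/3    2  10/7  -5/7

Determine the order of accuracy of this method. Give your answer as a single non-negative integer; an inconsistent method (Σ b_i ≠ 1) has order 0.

0

b = (8/3, 2, 10/7, -5/7)
c = (0, -7/13, -45/14, 131/30)
Ac = (0, 0, 14/13, -10343/1092)
Σ b_i: 8/3·1 + 2·1 + 10/7·1 + (-5/7)·1 = 113/21 ≠ 1 ⇒ order 0.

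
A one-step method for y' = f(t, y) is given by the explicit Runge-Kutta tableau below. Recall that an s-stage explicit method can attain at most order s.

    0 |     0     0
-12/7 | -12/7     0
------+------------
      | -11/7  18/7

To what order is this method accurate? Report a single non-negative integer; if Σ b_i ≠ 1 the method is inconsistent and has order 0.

b = (-11/7, 18/7)
c = (0, -12/7)
Σ b_i: (-11/7)·1 + 18/7·1 = 1 ✓
b·c: 18/7·(-12/7) = -216/49 ≠ 1/2 ⇒ order 1.

1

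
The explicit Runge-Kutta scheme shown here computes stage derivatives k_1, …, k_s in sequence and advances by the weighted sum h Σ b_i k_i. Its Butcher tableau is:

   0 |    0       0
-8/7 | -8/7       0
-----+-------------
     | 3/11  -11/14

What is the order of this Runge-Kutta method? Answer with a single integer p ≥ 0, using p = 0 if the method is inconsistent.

b = (3/11, -11/14)
c = (0, -8/7)
Σ b_i: 3/11·1 + (-11/14)·1 = -79/154 ≠ 1 ⇒ order 0.

0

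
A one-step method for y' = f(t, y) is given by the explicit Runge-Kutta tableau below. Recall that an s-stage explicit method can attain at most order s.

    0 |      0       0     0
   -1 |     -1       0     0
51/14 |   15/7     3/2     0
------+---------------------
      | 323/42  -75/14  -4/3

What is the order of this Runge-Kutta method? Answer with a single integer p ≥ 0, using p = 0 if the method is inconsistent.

2

b = (323/42, -75/14, -4/3)
c = (0, -1, 51/14)
Ac = (0, 0, -3/2)
Σ b_i: 323/42·1 + (-75/14)·1 + (-4/3)·1 = 1 ✓
b·c: (-75/14)·(-1) + (-4/3)·51/14 = 1/2 ✓
b·c²: (-75/14)·1 + (-4/3)·2601/196 = -2259/98 ≠ 1/3 ⇒ order 2.
b·Ac: (-4/3)·(-3/2) = 2 ≠ 1/6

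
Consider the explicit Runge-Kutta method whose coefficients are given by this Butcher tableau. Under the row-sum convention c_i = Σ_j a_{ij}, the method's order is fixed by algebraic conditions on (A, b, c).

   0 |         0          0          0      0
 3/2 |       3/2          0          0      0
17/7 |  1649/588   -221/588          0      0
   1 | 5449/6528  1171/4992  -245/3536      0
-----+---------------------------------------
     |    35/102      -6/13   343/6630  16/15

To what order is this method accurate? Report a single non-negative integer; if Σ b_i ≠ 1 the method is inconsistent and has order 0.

4

b = (35/102, -6/13, 343/6630, 16/15)
c = (0, 3/2, 17/7, 1)
Ac = (0, 0, -221/392, 47/256)
Σ b_i: 35/102·1 + (-6/13)·1 + 343/6630·1 + 16/15·1 = 1 ✓
b·c: (-6/13)·3/2 + 343/6630·17/7 + 16/15·1 = 1/2 ✓
b·c²: (-6/13)·9/4 + 343/6630·289/49 + 16/15·1 = 1/3 ✓
b·Ac: 343/6630·(-221/392) + 16/15·47/256 = 1/6 ✓
b·c³: (-6/13)·27/8 + 343/6630·4913/343 + 16/15·1 = 1/4 ✓
b·(c∘Ac): 343/6630·(-3757/2744) + 16/15·47/256 = 1/8 ✓
b·Ac²: 343/6630·(-663/784) + 16/15·61/512 = 1/12 ✓
b·A²c: 16/15·5/128 = 1/24 ✓; 4 stages ⇒ order 4.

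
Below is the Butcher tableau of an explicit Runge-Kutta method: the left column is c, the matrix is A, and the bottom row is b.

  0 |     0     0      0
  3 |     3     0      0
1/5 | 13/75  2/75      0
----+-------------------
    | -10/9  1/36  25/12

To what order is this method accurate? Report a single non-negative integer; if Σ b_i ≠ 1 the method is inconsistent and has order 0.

3

b = (-10/9, 1/36, 25/12)
c = (0, 3, 1/5)
Ac = (0, 0, 2/25)
Σ b_i: (-10/9)·1 + 1/36·1 + 25/12·1 = 1 ✓
b·c: 1/36·3 + 25/12·1/5 = 1/2 ✓
b·c²: 1/36·9 + 25/12·1/25 = 1/3 ✓
b·Ac: 25/12·2/25 = 1/6 ✓; 3 stages ⇒ order 3.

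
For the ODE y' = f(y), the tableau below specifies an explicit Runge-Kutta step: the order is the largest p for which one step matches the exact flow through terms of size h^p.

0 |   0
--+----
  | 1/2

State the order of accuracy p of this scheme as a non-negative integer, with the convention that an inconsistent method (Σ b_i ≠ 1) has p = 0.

0

b = (1/2)
c = (0)
Σ b_i: 1/2·1 = 1/2 ≠ 1 ⇒ order 0.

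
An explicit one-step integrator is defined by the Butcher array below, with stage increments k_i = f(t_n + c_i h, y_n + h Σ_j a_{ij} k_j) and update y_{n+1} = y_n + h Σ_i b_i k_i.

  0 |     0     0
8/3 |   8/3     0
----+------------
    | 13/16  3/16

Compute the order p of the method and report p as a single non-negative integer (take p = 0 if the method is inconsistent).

2

b = (13/16, 3/16)
c = (0, 8/3)
Σ b_i: 13/16·1 + 3/16·1 = 1 ✓
b·c: 3/16·8/3 = 1/2 ✓; 2 stages ⇒ order 2.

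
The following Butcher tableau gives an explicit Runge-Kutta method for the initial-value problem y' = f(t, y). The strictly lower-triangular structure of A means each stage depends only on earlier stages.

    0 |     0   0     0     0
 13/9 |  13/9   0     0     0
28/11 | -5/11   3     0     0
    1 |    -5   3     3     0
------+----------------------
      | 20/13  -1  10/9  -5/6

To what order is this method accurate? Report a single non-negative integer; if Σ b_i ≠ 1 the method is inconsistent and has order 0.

b = (20/13, -1, 10/9, -5/6)
c = (0, 13/9, 28/11, 1)
Ac = (0, 0, 13/3, 395/33)
Σ b_i: 20/13·1 + (-1)·1 + 10/9·1 + (-5/6)·1 = 191/234 ≠ 1 ⇒ order 0.

0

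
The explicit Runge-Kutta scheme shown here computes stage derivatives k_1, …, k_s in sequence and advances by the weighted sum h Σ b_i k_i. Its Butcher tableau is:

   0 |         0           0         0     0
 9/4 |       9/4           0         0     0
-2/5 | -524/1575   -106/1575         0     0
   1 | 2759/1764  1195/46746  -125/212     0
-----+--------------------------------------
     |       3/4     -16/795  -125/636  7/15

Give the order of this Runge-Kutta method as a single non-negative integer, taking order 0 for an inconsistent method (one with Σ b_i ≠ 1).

4

b = (3/4, -16/795, -125/636, 7/15)
c = (0, 9/4, -2/5, 1)
Ac = (0, 0, -53/350, 115/392)
Σ b_i: 3/4·1 + (-16/795)·1 + (-125/636)·1 + 7/15·1 = 1 ✓
b·c: (-16/795)·9/4 + (-125/636)·(-2/5) + 7/15·1 = 1/2 ✓
b·c²: (-16/795)·81/16 + (-125/636)·4/25 + 7/15·1 = 1/3 ✓
b·Ac: (-125/636)·(-53/350) + 7/15·115/392 = 1/6 ✓
b·c³: (-16/795)·729/64 + (-125/636)·(-8/125) + 7/15·1 = 1/4 ✓
b·(c∘Ac): (-125/636)·53/875 + 7/15·115/392 = 1/8 ✓
b·Ac²: (-125/636)·(-477/1400) + 7/15·55/1568 = 1/12 ✓
b·A²c: 7/15·5/56 = 1/24 ✓; 4 stages ⇒ order 4.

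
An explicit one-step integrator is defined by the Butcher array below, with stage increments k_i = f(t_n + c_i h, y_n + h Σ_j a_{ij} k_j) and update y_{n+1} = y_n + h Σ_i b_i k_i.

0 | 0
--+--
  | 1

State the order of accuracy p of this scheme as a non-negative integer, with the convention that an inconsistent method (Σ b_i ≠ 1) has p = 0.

1

b = (1)
c = (0)
Σ b_i: 1·1 = 1 ✓; 1 stage ⇒ order 1.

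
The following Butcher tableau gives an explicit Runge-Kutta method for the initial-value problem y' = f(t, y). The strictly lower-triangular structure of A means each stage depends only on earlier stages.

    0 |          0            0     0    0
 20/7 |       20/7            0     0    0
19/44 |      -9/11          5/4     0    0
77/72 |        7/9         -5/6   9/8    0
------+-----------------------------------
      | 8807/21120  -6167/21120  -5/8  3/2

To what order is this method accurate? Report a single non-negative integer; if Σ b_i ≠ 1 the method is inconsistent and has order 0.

2

b = (8807/21120, -6167/21120, -5/8, 3/2)
c = (0, 20/7, 19/44, 77/72)
Ac = (0, 0, 25/7, -14009/7392)
Σ b_i: 8807/21120·1 + (-6167/21120)·1 + (-5/8)·1 + 3/2·1 = 1 ✓
b·c: (-6167/21120)·20/7 + (-5/8)·19/44 + 3/2·77/72 = 1/2 ✓
b·c²: (-6167/21120)·400/49 + (-5/8)·361/1936 + 3/2·5929/5184 = -1148401/1463616 ≠ 1/3 ⇒ order 2.
b·Ac: (-5/8)·25/7 + 3/2·(-14009/7392) = -25009/4928 ≠ 1/6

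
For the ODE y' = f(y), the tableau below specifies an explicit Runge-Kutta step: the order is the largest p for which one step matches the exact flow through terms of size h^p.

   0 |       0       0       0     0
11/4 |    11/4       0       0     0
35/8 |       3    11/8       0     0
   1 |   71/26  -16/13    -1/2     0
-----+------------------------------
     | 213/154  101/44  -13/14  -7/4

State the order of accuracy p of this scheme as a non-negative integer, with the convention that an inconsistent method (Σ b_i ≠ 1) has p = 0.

b = (213/154, 101/44, -13/14, -7/4)
c = (0, 11/4, 35/8, 1)
Ac = (0, 0, 121/32, -1159/208)
Σ b_i: 213/154·1 + 101/44·1 + (-13/14)·1 + (-7/4)·1 = 1 ✓
b·c: 101/44·11/4 + (-13/14)·35/8 + (-7/4)·1 = 1/2 ✓
b·c²: 101/44·121/16 + (-13/14)·1225/64 + (-7/4)·1 = -277/128 ≠ 1/3 ⇒ order 2.
b·Ac: (-13/14)·121/32 + (-7/4)·(-1159/208) = 18171/2912 ≠ 1/6

2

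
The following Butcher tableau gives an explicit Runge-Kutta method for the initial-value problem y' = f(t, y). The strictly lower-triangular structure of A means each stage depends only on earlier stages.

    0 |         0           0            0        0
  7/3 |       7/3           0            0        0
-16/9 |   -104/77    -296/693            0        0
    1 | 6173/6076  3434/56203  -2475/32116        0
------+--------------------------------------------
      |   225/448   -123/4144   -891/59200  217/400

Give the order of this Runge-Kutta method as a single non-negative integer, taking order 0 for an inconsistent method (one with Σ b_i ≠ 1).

4

b = (225/448, -123/4144, -891/59200, 217/400)
c = (0, 7/3, -16/9, 1)
Ac = (0, 0, -296/297, 26/93)
Σ b_i: 225/448·1 + (-123/4144)·1 + (-891/59200)·1 + 217/400·1 = 1 ✓
b·c: (-123/4144)·7/3 + (-891/59200)·(-16/9) + 217/400·1 = 1/2 ✓
b·c²: (-123/4144)·49/9 + (-891/59200)·256/81 + 217/400·1 = 1/3 ✓
b·Ac: (-891/59200)·(-296/297) + 217/400·26/93 = 1/6 ✓
b·c³: (-123/4144)·343/27 + (-891/59200)·(-4096/729) + 217/400·1 = 1/4 ✓
b·(c∘Ac): (-891/59200)·4736/2673 + 217/400·26/93 = 1/8 ✓
b·Ac²: (-891/59200)·(-2072/891) + 217/400·58/651 = 1/12 ✓
b·A²c: 217/400·50/651 = 1/24 ✓; 4 stages ⇒ order 4.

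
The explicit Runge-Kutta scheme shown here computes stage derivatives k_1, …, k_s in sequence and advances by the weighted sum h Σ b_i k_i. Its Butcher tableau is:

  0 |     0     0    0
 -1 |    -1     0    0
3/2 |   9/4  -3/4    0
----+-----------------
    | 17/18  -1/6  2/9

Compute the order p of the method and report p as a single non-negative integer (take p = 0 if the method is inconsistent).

3

b = (17/18, -1/6, 2/9)
c = (0, -1, 3/2)
Ac = (0, 0, 3/4)
Σ b_i: 17/18·1 + (-1/6)·1 + 2/9·1 = 1 ✓
b·c: (-1/6)·(-1) + 2/9·3/2 = 1/2 ✓
b·c²: (-1/6)·1 + 2/9·9/4 = 1/3 ✓
b·Ac: 2/9·3/4 = 1/6 ✓; 3 stages ⇒ order 3.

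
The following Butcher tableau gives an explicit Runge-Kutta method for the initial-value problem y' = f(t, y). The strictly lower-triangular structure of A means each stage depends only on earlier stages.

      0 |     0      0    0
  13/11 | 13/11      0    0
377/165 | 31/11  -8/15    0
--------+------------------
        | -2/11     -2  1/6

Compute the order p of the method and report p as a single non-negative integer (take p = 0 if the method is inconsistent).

b = (-2/11, -2, 1/6)
c = (0, 13/11, 377/165)
Ac = (0, 0, -104/165)
Σ b_i: (-2/11)·1 + (-2)·1 + 1/6·1 = -133/66 ≠ 1 ⇒ order 0.

0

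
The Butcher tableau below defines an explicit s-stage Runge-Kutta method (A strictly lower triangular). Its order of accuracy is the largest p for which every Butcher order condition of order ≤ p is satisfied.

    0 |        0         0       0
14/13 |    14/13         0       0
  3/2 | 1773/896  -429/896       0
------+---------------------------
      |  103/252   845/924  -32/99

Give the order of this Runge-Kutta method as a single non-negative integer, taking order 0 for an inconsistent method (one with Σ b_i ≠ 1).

b = (103/252, 845/924, -32/99)
c = (0, 14/13, 3/2)
Ac = (0, 0, -33/64)
Σ b_i: 103/252·1 + 845/924·1 + (-32/99)·1 = 1 ✓
b·c: 845/924·14/13 + (-32/99)·3/2 = 1/2 ✓
b·c²: 845/924·196/169 + (-32/99)·9/4 = 1/3 ✓
b·Ac: (-32/99)·(-33/64) = 1/6 ✓; 3 stages ⇒ order 3.

3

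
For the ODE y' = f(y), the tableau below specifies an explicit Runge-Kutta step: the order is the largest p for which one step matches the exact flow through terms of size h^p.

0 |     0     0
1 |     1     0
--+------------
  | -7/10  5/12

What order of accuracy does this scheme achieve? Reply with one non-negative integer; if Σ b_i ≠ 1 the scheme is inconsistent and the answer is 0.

b = (-7/10, 5/12)
c = (0, 1)
Σ b_i: (-7/10)·1 + 5/12·1 = -17/60 ≠ 1 ⇒ order 0.

0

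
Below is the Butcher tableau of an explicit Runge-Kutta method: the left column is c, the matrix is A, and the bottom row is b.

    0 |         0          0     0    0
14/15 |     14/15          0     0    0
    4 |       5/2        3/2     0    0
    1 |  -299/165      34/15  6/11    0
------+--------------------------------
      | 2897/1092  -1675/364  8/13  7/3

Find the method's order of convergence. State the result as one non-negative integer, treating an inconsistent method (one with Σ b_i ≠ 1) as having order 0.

b = (2897/1092, -1675/364, 8/13, 7/3)
c = (0, 14/15, 4, 1)
Ac = (0, 0, 7/5, 10636/2475)
Σ b_i: 2897/1092·1 + (-1675/364)·1 + 8/13·1 + 7/3·1 = 1 ✓
b·c: (-1675/364)·14/15 + 8/13·4 + 7/3·1 = 1/2 ✓
b·c²: (-1675/364)·196/225 + 8/13·16 + 7/3·1 = 956/117 ≠ 1/3 ⇒ order 2.
b·Ac: 8/13·7/5 + 7/3·10636/2475 = 1051036/96525 ≠ 1/6

2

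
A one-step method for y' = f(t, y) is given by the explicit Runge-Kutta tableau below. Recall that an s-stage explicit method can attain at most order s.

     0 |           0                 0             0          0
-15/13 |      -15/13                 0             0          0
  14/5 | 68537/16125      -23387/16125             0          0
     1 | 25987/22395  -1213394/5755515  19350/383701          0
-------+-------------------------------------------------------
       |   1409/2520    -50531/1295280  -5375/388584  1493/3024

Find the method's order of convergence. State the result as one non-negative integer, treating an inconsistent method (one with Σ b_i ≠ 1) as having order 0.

4

b = (1409/2520, -50531/1295280, -5375/388584, 1493/3024)
c = (0, -15/13, 14/5, 1)
Ac = (0, 0, 1799/1075, 574/1493)
Σ b_i: 1409/2520·1 + (-50531/1295280)·1 + (-5375/388584)·1 + 1493/3024·1 = 1 ✓
b·c: (-50531/1295280)·(-15/13) + (-5375/388584)·14/5 + 1493/3024·1 = 1/2 ✓
b·c²: (-50531/1295280)·225/169 + (-5375/388584)·196/25 + 1493/3024·1 = 1/3 ✓
b·Ac: (-5375/388584)·1799/1075 + 1493/3024·574/1493 = 1/6 ✓
b·c³: (-50531/1295280)·(-3375/2197) + (-5375/388584)·2744/125 + 1493/3024·1 = 1/4 ✓
b·(c∘Ac): (-5375/388584)·25186/5375 + 1493/3024·574/1493 = 1/8 ✓
b·Ac²: (-5375/388584)·(-5397/2795) + 1493/3024·2226/19409 = 1/12 ✓
b·A²c: 1493/3024·126/1493 = 1/24 ✓; 4 stages ⇒ order 4.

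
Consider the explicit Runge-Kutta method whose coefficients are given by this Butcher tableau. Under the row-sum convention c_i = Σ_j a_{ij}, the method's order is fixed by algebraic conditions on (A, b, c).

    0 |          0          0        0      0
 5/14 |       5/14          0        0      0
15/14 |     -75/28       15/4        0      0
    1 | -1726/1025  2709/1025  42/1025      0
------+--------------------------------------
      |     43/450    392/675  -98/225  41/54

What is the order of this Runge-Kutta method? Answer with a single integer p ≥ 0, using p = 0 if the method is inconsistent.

b = (43/450, 392/675, -98/225, 41/54)
c = (0, 5/14, 15/14, 1)
Ac = (0, 0, 75/56, 81/82)
Σ b_i: 43/450·1 + 392/675·1 + (-98/225)·1 + 41/54·1 = 1 ✓
b·c: 392/675·5/14 + (-98/225)·15/14 + 41/54·1 = 1/2 ✓
b·c²: 392/675·25/196 + (-98/225)·225/196 + 41/54·1 = 1/3 ✓
b·Ac: (-98/225)·75/56 + 41/54·81/82 = 1/6 ✓
b·c³: 392/675·125/2744 + (-98/225)·3375/2744 + 41/54·1 = 1/4 ✓
b·(c∘Ac): (-98/225)·1125/784 + 41/54·81/82 = 1/8 ✓
b·Ac²: (-98/225)·375/784 + 41/54·63/164 = 1/12 ✓
b·A²c: 41/54·9/164 = 1/24 ✓; 4 stages ⇒ order 4.

4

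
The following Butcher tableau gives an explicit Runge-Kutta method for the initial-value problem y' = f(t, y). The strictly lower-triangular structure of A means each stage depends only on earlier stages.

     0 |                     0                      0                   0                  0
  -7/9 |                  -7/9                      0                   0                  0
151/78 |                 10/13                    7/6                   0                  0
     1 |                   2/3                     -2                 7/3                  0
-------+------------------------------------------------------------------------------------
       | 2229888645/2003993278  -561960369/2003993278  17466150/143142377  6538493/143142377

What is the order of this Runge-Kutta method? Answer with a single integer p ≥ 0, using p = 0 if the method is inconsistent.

b = (2229888645/2003993278, -561960369/2003993278, 17466150/143142377, 6538493/143142377)
c = (0, -7/9, 151/78, 1)
Ac = (0, 0, -49/54, 1421/234)
Σ b_i: 2229888645/2003993278·1 + (-561960369/2003993278)·1 + 17466150/143142377·1 + 6538493/143142377·1 = 1 ✓
b·c: (-561960369/2003993278)·(-7/9) + 17466150/143142377·151/78 + 6538493/143142377·1 = 1/2 ✓
b·c²: (-561960369/2003993278)·49/81 + 17466150/143142377·22801/6084 + 6538493/143142377·1 = 1/3 ✓
b·Ac: 17466150/143142377·(-49/54) + 6538493/143142377·1421/234 = 1/6 ✓
b·c³: (-561960369/2003993278)·(-343/729) + 17466150/143142377·3442951/474552 + 6538493/143142377·1 = 16431595475/15459376716 ≠ 1/4 ⇒ order 3.
b·(c∘Ac): 17466150/143142377·(-7399/4212) + 6538493/143142377·1421/234 = 4972466/78874371 ≠ 1/8
b·Ac²: 17466150/143142377·343/486 + 6538493/143142377·412573/54756 = 37061310079/86130813132 ≠ 1/12
b·A²c: 6538493/143142377·(-343/162) = -45769451/473246226 ≠ 1/24

3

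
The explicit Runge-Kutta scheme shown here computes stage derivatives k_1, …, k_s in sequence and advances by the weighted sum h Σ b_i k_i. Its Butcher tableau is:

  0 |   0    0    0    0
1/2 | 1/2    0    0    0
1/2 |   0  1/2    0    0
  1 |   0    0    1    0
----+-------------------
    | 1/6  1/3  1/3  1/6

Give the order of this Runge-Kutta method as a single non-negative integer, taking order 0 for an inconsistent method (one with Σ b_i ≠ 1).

4

b = (1/6, 1/3, 1/3, 1/6)
c = (0, 1/2, 1/2, 1)
Ac = (0, 0, 1/4, 1/2)
Σ b_i: 1/6·1 + 1/3·1 + 1/3·1 + 1/6·1 = 1 ✓
b·c: 1/3·1/2 + 1/3·1/2 + 1/6·1 = 1/2 ✓
b·c²: 1/3·1/4 + 1/3·1/4 + 1/6·1 = 1/3 ✓
b·Ac: 1/3·1/4 + 1/6·1/2 = 1/6 ✓
b·c³: 1/3·1/8 + 1/3·1/8 + 1/6·1 = 1/4 ✓
b·(c∘Ac): 1/3·1/8 + 1/6·1/2 = 1/8 ✓
b·Ac²: 1/3·1/8 + 1/6·1/4 = 1/12 ✓
b·A²c: 1/6·1/4 = 1/24 ✓; 4 stages ⇒ order 4.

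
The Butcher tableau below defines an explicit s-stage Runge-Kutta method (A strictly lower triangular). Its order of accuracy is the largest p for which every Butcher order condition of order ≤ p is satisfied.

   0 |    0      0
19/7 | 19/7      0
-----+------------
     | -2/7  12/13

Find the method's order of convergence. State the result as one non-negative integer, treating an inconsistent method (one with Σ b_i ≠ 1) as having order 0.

0

b = (-2/7, 12/13)
c = (0, 19/7)
Σ b_i: (-2/7)·1 + 12/13·1 = 58/91 ≠ 1 ⇒ order 0.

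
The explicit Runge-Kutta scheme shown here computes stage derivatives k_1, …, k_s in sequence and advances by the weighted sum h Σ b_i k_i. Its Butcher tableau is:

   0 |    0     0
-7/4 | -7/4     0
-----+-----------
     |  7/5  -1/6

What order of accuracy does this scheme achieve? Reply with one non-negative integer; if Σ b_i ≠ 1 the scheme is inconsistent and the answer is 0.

0

b = (7/5, -1/6)
c = (0, -7/4)
Σ b_i: 7/5·1 + (-1/6)·1 = 37/30 ≠ 1 ⇒ order 0.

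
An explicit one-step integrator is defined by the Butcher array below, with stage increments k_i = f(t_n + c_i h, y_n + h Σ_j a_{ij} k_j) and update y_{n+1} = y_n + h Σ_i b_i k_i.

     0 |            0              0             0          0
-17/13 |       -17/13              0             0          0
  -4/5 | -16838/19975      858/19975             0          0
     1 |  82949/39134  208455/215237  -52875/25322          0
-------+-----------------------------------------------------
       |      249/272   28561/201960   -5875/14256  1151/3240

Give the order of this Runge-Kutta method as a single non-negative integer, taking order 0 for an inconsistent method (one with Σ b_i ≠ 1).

b = (249/272, 28561/201960, -5875/14256, 1151/3240)
c = (0, -17/13, -4/5, 1)
Ac = (0, 0, -66/1175, 465/1151)
Σ b_i: 249/272·1 + 28561/201960·1 + (-5875/14256)·1 + 1151/3240·1 = 1 ✓
b·c: 28561/201960·(-17/13) + (-5875/14256)·(-4/5) + 1151/3240·1 = 1/2 ✓
b·c²: 28561/201960·289/169 + (-5875/14256)·16/25 + 1151/3240·1 = 1/3 ✓
b·Ac: (-5875/14256)·(-66/1175) + 1151/3240·465/1151 = 1/6 ✓
b·c³: 28561/201960·(-4913/2197) + (-5875/14256)·(-64/125) + 1151/3240·1 = 1/4 ✓
b·(c∘Ac): (-5875/14256)·264/5875 + 1151/3240·465/1151 = 1/8 ✓
b·Ac²: (-5875/14256)·1122/15275 + 1151/3240·4785/14963 = 1/12 ✓
b·A²c: 1151/3240·135/1151 = 1/24 ✓; 4 stages ⇒ order 4.

4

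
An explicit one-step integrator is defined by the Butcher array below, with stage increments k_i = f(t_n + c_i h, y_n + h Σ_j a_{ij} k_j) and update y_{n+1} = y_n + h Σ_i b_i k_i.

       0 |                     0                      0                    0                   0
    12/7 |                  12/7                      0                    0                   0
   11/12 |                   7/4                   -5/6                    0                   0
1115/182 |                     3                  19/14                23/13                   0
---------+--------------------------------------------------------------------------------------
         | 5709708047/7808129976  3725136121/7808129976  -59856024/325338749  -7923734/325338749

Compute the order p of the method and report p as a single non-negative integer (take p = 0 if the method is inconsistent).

b = (5709708047/7808129976, 3725136121/7808129976, -59856024/325338749, -7923734/325338749)
c = (0, 12/7, 11/12, 1115/182)
Ac = (0, 0, -10/7, 30181/7644)
Σ b_i: 5709708047/7808129976·1 + 3725136121/7808129976·1 + (-59856024/325338749)·1 + (-7923734/325338749)·1 = 1 ✓
b·c: 3725136121/7808129976·12/7 + (-59856024/325338749)·11/12 + (-7923734/325338749)·1115/182 = 1/2 ✓
b·c²: 3725136121/7808129976·144/49 + (-59856024/325338749)·121/144 + (-7923734/325338749)·1243225/33124 = 1/3 ✓
b·Ac: (-59856024/325338749)·(-10/7) + (-7923734/325338749)·30181/7644 = 1/6 ✓
b·c³: 3725136121/7808129976·1728/343 + (-59856024/325338749)·1331/1728 + (-7923734/325338749)·1386195875/6028568 = -49813709078821/14921336384136 ≠ 1/4 ⇒ order 3.
b·(c∘Ac): (-59856024/325338749)·(-55/42) + (-7923734/325338749)·33651815/1391208 = -66610789955/191299184412 ≠ 1/8
b·Ac²: (-59856024/325338749)·(-120/49) + (-7923734/325338749)·3515465/642096 = 2261510855/7129162152 ≠ 1/12
b·A²c: (-7923734/325338749)·(-230/91) = 870740/14145163 ≠ 1/24

3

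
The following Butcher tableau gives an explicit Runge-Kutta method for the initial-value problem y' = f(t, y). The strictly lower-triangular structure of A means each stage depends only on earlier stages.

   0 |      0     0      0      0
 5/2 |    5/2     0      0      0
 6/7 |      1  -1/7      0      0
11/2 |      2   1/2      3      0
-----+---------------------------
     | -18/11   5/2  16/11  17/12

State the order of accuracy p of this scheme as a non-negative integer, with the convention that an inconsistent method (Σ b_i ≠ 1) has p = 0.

b = (-18/11, 5/2, 16/11, 17/12)
c = (0, 5/2, 6/7, 11/2)
Ac = (0, 0, -5/14, 107/28)
Σ b_i: (-18/11)·1 + 5/2·1 + 16/11·1 + 17/12·1 = 493/132 ≠ 1 ⇒ order 0.

0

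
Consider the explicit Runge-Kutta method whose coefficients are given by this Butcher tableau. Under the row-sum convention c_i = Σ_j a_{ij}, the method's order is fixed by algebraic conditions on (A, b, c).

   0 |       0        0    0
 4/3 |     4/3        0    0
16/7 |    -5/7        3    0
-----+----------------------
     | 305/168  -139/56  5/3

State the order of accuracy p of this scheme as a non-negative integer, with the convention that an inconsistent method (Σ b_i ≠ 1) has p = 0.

b = (305/168, -139/56, 5/3)
c = (0, 4/3, 16/7)
Ac = (0, 0, 4)
Σ b_i: 305/168·1 + (-139/56)·1 + 5/3·1 = 1 ✓
b·c: (-139/56)·4/3 + 5/3·16/7 = 1/2 ✓
b·c²: (-139/56)·16/9 + 5/3·256/49 = 1894/441 ≠ 1/3 ⇒ order 2.
b·Ac: 5/3·4 = 20/3 ≠ 1/6

2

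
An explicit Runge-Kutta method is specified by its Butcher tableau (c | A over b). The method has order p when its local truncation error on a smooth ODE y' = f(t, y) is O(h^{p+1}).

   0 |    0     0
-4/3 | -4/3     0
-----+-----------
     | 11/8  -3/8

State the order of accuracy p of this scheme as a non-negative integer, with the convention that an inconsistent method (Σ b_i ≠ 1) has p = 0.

b = (11/8, -3/8)
c = (0, -4/3)
Σ b_i: 11/8·1 + (-3/8)·1 = 1 ✓
b·c: (-3/8)·(-4/3) = 1/2 ✓; 2 stages ⇒ order 2.

2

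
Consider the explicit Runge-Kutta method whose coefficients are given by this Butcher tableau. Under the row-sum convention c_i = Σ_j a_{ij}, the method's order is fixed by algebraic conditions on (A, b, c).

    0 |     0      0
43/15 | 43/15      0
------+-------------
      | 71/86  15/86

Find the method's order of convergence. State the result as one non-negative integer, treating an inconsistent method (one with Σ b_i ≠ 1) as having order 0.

b = (71/86, 15/86)
c = (0, 43/15)
Σ b_i: 71/86·1 + 15/86·1 = 1 ✓
b·c: 15/86·43/15 = 1/2 ✓; 2 stages ⇒ order 2.

2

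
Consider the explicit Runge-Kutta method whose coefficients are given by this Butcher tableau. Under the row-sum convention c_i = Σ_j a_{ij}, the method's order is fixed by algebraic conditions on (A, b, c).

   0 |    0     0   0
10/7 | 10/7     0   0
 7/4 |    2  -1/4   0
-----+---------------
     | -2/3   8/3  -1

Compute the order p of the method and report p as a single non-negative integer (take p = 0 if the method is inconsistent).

1

b = (-2/3, 8/3, -1)
c = (0, 10/7, 7/4)
Ac = (0, 0, -5/14)
Σ b_i: (-2/3)·1 + 8/3·1 + (-1)·1 = 1 ✓
b·c: 8/3·10/7 + (-1)·7/4 = 173/84 ≠ 1/2 ⇒ order 1.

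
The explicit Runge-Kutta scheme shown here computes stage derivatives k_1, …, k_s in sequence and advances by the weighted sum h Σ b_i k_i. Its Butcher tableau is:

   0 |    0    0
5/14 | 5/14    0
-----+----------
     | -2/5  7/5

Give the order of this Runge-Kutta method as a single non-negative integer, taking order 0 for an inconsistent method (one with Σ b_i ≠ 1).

2

b = (-2/5, 7/5)
c = (0, 5/14)
Σ b_i: (-2/5)·1 + 7/5·1 = 1 ✓
b·c: 7/5·5/14 = 1/2 ✓; 2 stages ⇒ order 2.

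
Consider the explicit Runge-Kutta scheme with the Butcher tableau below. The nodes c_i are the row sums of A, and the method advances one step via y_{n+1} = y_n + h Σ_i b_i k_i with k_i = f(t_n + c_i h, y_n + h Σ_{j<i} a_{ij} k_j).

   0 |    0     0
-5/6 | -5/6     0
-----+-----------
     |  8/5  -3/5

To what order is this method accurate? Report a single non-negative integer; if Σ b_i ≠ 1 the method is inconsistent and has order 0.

b = (8/5, -3/5)
c = (0, -5/6)
Σ b_i: 8/5·1 + (-3/5)·1 = 1 ✓
b·c: (-3/5)·(-5/6) = 1/2 ✓; 2 stages ⇒ order 2.

2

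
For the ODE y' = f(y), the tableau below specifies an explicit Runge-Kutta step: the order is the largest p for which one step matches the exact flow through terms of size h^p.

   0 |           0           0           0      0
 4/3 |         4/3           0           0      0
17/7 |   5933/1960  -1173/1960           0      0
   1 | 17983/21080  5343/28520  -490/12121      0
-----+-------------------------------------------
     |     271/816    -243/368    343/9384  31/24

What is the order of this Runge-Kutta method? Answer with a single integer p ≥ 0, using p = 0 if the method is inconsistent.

4

b = (271/816, -243/368, 343/9384, 31/24)
c = (0, 4/3, 17/7, 1)
Ac = (0, 0, -391/490, 47/310)
Σ b_i: 271/816·1 + (-243/368)·1 + 343/9384·1 + 31/24·1 = 1 ✓
b·c: (-243/368)·4/3 + 343/9384·17/7 + 31/24·1 = 1/2 ✓
b·c²: (-243/368)·16/9 + 343/9384·289/49 + 31/24·1 = 1/3 ✓
b·Ac: 343/9384·(-391/490) + 31/24·47/310 = 1/6 ✓
b·c³: (-243/368)·64/27 + 343/9384·4913/343 + 31/24·1 = 1/4 ✓
b·(c∘Ac): 343/9384·(-6647/3430) + 31/24·47/310 = 1/8 ✓
b·Ac²: 343/9384·(-782/735) + 31/24·44/465 = 1/12 ✓
b·A²c: 31/24·1/31 = 1/24 ✓; 4 stages ⇒ order 4.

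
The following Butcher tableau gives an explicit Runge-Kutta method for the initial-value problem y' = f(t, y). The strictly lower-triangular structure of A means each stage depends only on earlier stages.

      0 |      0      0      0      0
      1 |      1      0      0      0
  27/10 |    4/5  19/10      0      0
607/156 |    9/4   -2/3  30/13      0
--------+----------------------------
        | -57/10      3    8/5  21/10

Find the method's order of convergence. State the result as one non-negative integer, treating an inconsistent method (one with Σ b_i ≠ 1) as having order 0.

b = (-57/10, 3, 8/5, 21/10)
c = (0, 1, 27/10, 607/156)
Ac = (0, 0, 19/10, 217/39)
Σ b_i: (-57/10)·1 + 3·1 + 8/5·1 + 21/10·1 = 1 ✓
b·c: 3·1 + 8/5·27/10 + 21/10·607/156 = 40277/2600 ≠ 1/2 ⇒ order 1.

1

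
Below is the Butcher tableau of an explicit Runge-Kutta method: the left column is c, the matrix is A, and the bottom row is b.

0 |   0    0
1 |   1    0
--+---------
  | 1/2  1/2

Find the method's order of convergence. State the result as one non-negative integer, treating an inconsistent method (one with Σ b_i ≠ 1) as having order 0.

2

b = (1/2, 1/2)
c = (0, 1)
Σ b_i: 1/2·1 + 1/2·1 = 1 ✓
b·c: 1/2·1 = 1/2 ✓; 2 stages ⇒ order 2.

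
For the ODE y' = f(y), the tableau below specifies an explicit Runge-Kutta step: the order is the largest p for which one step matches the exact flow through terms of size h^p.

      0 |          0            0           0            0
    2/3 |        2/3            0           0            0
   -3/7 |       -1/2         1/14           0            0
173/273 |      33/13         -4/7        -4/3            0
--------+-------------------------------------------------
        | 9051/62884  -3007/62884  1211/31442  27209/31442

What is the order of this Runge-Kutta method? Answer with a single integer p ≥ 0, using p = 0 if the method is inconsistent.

b = (9051/62884, -3007/62884, 1211/31442, 27209/31442)
c = (0, 2/3, -3/7, 173/273)
Ac = (0, 0, 1/21, 4/21)
Σ b_i: 9051/62884·1 + (-3007/62884)·1 + 1211/31442·1 + 27209/31442·1 = 1 ✓
b·c: (-3007/62884)·2/3 + 1211/31442·(-3/7) + 27209/31442·173/273 = 1/2 ✓
b·c²: (-3007/62884)·4/9 + 1211/31442·9/49 + 27209/31442·29929/74529 = 1/3 ✓
b·Ac: 1211/31442·1/21 + 27209/31442·4/21 = 1/6 ✓
b·c³: (-3007/62884)·8/27 + 1211/31442·(-27/343) + 27209/31442·5177717/20346417 = 18297689/90128493 ≠ 1/4 ⇒ order 3.
b·(c∘Ac): 1211/31442·(-1/49) + 27209/31442·692/5733 = 205351/1980846 ≠ 1/8
b·Ac²: 1211/31442·2/63 + 27209/31442·(-220/441) = -426359/990423 ≠ 1/12
b·A²c: 27209/31442·(-4/63) = -7774/141489 ≠ 1/24

3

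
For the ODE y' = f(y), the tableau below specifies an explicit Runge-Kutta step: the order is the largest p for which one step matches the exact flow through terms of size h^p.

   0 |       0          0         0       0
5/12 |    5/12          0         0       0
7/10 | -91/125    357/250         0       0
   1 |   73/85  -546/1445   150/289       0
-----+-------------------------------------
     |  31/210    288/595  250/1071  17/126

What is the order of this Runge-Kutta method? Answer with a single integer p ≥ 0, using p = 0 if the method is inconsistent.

4

b = (31/210, 288/595, 250/1071, 17/126)
c = (0, 5/12, 7/10, 1)
Ac = (0, 0, 119/200, 7/34)
Σ b_i: 31/210·1 + 288/595·1 + 250/1071·1 + 17/126·1 = 1 ✓
b·c: 288/595·5/12 + 250/1071·7/10 + 17/126·1 = 1/2 ✓
b·c²: 288/595·25/144 + 250/1071·49/100 + 17/126·1 = 1/3 ✓
b·Ac: 250/1071·119/200 + 17/126·7/34 = 1/6 ✓
b·c³: 288/595·125/1728 + 250/1071·343/1000 + 17/126·1 = 1/4 ✓
b·(c∘Ac): 250/1071·833/2000 + 17/126·7/34 = 1/8 ✓
b·Ac²: 250/1071·119/480 + 17/126·77/408 = 1/12 ✓
b·A²c: 17/126·21/68 = 1/24 ✓; 4 stages ⇒ order 4.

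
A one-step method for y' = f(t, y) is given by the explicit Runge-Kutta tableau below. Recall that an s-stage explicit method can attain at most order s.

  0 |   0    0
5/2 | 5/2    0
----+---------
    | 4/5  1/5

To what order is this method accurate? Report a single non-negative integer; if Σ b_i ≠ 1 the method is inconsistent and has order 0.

2

b = (4/5, 1/5)
c = (0, 5/2)
Σ b_i: 4/5·1 + 1/5·1 = 1 ✓
b·c: 1/5·5/2 = 1/2 ✓; 2 stages ⇒ order 2.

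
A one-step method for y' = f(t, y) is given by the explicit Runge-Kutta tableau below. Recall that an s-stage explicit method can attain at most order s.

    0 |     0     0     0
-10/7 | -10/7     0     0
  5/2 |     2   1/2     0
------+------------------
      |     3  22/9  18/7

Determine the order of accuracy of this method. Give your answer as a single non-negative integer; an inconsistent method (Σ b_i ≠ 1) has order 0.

b = (3, 22/9, 18/7)
c = (0, -10/7, 5/2)
Ac = (0, 0, -5/7)
Σ b_i: 3·1 + 22/9·1 + 18/7·1 = 505/63 ≠ 1 ⇒ order 0.

0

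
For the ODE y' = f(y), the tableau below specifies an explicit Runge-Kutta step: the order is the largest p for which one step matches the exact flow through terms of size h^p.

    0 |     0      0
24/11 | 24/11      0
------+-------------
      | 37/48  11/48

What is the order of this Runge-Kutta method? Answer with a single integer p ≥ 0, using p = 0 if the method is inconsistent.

2

b = (37/48, 11/48)
c = (0, 24/11)
Σ b_i: 37/48·1 + 11/48·1 = 1 ✓
b·c: 11/48·24/11 = 1/2 ✓; 2 stages ⇒ order 2.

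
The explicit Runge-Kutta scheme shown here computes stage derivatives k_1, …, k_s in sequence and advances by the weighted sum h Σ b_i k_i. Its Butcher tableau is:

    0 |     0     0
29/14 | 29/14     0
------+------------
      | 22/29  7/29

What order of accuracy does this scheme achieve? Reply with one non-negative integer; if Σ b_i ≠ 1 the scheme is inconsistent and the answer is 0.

b = (22/29, 7/29)
c = (0, 29/14)
Σ b_i: 22/29·1 + 7/29·1 = 1 ✓
b·c: 7/29·29/14 = 1/2 ✓; 2 stages ⇒ order 2.

2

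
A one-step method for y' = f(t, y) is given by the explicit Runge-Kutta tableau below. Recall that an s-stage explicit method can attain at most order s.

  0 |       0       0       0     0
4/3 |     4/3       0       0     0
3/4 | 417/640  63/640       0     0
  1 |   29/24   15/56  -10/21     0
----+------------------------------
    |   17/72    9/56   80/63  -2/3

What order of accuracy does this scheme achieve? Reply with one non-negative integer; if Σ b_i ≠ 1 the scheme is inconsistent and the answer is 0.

4

b = (17/72, 9/56, 80/63, -2/3)
c = (0, 4/3, 3/4, 1)
Ac = (0, 0, 21/160, 0)
Σ b_i: 17/72·1 + 9/56·1 + 80/63·1 + (-2/3)·1 = 1 ✓
b·c: 9/56·4/3 + 80/63·3/4 + (-2/3)·1 = 1/2 ✓
b·c²: 9/56·16/9 + 80/63·9/16 + (-2/3)·1 = 1/3 ✓
b·Ac: 80/63·21/160 = 1/6 ✓
b·c³: 9/56·64/27 + 80/63·27/64 + (-2/3)·1 = 1/4 ✓
b·(c∘Ac): 80/63·63/640 = 1/8 ✓
b·Ac²: 80/63·7/40 + (-2/3)·5/24 = 1/12 ✓
b·A²c: (-2/3)·(-1/16) = 1/24 ✓; 4 stages ⇒ order 4.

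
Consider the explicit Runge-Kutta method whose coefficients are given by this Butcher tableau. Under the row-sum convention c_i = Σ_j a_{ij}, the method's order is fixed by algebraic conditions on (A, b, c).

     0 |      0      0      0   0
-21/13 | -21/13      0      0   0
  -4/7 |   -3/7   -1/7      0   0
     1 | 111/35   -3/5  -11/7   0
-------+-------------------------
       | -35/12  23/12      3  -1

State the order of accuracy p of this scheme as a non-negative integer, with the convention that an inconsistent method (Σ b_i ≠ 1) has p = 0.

1

b = (-35/12, 23/12, 3, -1)
c = (0, -21/13, -4/7, 1)
Ac = (0, 0, 3/13, 5947/3185)
Σ b_i: (-35/12)·1 + 23/12·1 + 3·1 + (-1)·1 = 1 ✓
b·c: 23/12·(-21/13) + 3·(-4/7) + (-1)·1 = -2115/364 ≠ 1/2 ⇒ order 1.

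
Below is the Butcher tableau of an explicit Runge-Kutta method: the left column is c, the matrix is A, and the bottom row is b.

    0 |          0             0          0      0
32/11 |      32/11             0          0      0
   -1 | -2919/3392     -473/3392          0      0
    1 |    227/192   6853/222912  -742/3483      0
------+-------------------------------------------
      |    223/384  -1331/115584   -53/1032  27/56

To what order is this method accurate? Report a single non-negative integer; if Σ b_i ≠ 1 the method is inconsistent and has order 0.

4

b = (223/384, -1331/115584, -53/1032, 27/56)
c = (0, 32/11, -1, 1)
Ac = (0, 0, -43/106, 49/162)
Σ b_i: 223/384·1 + (-1331/115584)·1 + (-53/1032)·1 + 27/56·1 = 1 ✓
b·c: (-1331/115584)·32/11 + (-53/1032)·(-1) + 27/56·1 = 1/2 ✓
b·c²: (-1331/115584)·1024/121 + (-53/1032)·1 + 27/56·1 = 1/3 ✓
b·Ac: (-53/1032)·(-43/106) + 27/56·49/162 = 1/6 ✓
b·c³: (-1331/115584)·32768/1331 + (-53/1032)·(-1) + 27/56·1 = 1/4 ✓
b·(c∘Ac): (-53/1032)·43/106 + 27/56·49/162 = 1/8 ✓
b·Ac²: (-53/1032)·(-688/583) + 27/56·14/297 = 1/12 ✓
b·A²c: 27/56·7/81 = 1/24 ✓; 4 stages ⇒ order 4.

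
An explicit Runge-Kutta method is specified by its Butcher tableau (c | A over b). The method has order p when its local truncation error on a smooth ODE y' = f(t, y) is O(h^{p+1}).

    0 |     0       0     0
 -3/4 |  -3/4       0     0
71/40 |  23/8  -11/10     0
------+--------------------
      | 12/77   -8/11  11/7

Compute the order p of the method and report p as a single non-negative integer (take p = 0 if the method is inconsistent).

b = (12/77, -8/11, 11/7)
c = (0, -3/4, 71/40)
Ac = (0, 0, 33/40)
Σ b_i: 12/77·1 + (-8/11)·1 + 11/7·1 = 1 ✓
b·c: (-8/11)·(-3/4) + 11/7·71/40 = 10271/3080 ≠ 1/2 ⇒ order 1.

1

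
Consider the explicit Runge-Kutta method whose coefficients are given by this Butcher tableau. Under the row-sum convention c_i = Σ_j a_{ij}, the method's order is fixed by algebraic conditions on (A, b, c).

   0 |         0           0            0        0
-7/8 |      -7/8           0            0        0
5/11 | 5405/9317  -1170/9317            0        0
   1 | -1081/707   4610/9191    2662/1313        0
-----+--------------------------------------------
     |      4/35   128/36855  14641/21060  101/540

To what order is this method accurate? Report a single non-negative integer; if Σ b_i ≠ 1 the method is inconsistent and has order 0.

b = (4/35, 128/36855, 14641/21060, 101/540)
c = (0, -7/8, 5/11, 1)
Ac = (0, 0, 585/5324, 195/404)
Σ b_i: 4/35·1 + 128/36855·1 + 14641/21060·1 + 101/540·1 = 1 ✓
b·c: 128/36855·(-7/8) + 14641/21060·5/11 + 101/540·1 = 1/2 ✓
b·c²: 128/36855·49/64 + 14641/21060·25/121 + 101/540·1 = 1/3 ✓
b·Ac: 14641/21060·585/5324 + 101/540·195/404 = 1/6 ✓
b·c³: 128/36855·(-343/512) + 14641/21060·125/1331 + 101/540·1 = 1/4 ✓
b·(c∘Ac): 14641/21060·2925/58564 + 101/540·195/404 = 1/8 ✓
b·Ac²: 14641/21060·(-4095/42592) + 101/540·2595/3232 = 1/12 ✓
b·A²c: 101/540·45/202 = 1/24 ✓; 4 stages ⇒ order 4.

4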